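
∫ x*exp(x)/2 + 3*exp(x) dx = (x + 5)*exp(x)/2 + C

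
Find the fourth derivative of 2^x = 2^x*log(2)^4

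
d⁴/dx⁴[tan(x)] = 24*tan(x)^5 + 40*tan(x)^3 + 16*tan(x)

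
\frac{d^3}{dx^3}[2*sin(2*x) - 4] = -16*cos(2*x)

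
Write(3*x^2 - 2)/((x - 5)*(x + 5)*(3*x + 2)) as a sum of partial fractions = 6/(221*(3*x + 2)) + 73/(130*(x + 5)) + 73/(170*(x - 5))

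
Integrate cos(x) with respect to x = sin(x) + C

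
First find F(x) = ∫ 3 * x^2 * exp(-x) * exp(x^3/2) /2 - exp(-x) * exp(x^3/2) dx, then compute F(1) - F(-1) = -exp(1/2) + exp(-1/2)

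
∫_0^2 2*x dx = 4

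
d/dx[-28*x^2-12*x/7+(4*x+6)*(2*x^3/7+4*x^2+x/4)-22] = 32*x^3/7 + 372*x^2/7 - 6*x - 3/14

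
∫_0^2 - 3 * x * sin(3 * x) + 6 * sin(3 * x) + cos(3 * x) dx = 2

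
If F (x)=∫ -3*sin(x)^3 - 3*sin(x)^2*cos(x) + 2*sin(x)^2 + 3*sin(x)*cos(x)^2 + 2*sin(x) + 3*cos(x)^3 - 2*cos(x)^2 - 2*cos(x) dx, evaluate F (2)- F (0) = -2*sin(2) - (sin(4) + 1) + 2*sqrt(2)*sin(pi/4 + 2)^3 - 2*cos(2) + 2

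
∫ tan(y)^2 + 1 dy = tan(y) + C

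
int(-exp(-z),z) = exp(-z) + C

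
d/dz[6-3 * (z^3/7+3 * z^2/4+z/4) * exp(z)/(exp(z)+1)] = (-12*z^3*exp(z) - 36*z^2*exp(2*z) - 99*z^2*exp(z) - 126*z*exp(2*z) - 147*z*exp(z) - 21*exp(2*z) - 21*exp(z))/(28*exp(2*z) + 56*exp(z) + 28)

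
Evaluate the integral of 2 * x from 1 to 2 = 3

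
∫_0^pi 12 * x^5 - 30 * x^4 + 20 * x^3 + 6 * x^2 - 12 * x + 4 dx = 1 + (-1 + pi)^3*(-pi + 1 + 2*pi^3)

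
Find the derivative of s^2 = 2*s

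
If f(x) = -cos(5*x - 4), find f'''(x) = -125*sin(5*x - 4)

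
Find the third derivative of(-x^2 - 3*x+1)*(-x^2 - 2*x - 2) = 24*x + 30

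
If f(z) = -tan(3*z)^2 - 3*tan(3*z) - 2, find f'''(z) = -648*tan(3*z)^5 - 486*tan(3*z)^4 - 1080*tan(3*z)^3 - 648*tan(3*z)^2 - 432*tan(3*z) - 162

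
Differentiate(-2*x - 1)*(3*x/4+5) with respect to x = -3*x - 43/4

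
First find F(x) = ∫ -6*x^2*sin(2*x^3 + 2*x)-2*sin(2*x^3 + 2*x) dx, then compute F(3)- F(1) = cos(60) - cos(4)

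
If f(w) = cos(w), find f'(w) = -sin(w)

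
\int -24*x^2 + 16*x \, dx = -8*x^3 + 8*x^2 + C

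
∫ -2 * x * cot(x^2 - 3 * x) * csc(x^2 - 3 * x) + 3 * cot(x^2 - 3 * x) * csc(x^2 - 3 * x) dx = csc(x*(x - 3)) + C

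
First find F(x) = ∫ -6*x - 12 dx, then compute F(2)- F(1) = -21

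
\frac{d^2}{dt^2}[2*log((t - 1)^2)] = -4/(t^2 - 2*t + 1)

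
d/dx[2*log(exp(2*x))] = 4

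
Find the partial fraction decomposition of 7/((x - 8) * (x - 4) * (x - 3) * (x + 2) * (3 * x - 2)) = -81/(1760*(3*x - 2)) + 7/(2400*(x + 2)) + 1/(25*(x - 3)) - 7/(240*(x - 4)) + 7/(4400*(x - 8))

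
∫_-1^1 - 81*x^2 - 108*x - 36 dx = -126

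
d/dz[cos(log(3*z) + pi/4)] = -sin(log(z) + pi/4 + log(3))/z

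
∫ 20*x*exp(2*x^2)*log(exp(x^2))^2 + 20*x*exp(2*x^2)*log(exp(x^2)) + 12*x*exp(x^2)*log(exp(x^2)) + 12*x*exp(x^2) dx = x^2*(5*x^2*exp(x^2) + 6)*exp(x^2) + C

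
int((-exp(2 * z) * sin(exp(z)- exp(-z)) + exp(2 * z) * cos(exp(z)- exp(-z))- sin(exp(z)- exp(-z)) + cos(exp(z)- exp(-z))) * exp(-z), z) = sqrt(2)*sin(2*sinh(z) + pi/4) + C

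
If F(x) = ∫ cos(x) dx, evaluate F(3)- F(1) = -sin(1) + sin(3)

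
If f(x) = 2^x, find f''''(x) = 2^x*log(2)^4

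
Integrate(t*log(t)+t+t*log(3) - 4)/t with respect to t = (t - 4)*log(3*t) + C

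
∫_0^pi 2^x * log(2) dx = -1 + 2^pi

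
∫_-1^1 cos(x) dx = 2*sin(1)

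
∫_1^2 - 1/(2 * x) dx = -log(2)/2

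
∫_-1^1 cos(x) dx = 2*sin(1)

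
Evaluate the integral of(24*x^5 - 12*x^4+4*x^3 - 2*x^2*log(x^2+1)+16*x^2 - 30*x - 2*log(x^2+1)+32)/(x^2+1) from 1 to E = (-2*E - 5)*log(1 + exp(2)) + 7*log(2) + (-4 + 2*E + 2*exp(2))*(-5*E + 6 + 3*exp(2))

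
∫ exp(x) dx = exp(x) + C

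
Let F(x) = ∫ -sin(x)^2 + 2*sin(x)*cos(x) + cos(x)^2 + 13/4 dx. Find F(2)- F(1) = -sin(2)/2 + sin(4)/2 + cos(2)/2 - cos(4)/2 + 13/4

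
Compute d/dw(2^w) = 2^w*log(2)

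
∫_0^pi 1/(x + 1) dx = log(1 + pi)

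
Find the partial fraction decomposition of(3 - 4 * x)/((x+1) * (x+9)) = -39/(8*(x + 9)) + 7/(8*(x + 1))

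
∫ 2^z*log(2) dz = 2^z + C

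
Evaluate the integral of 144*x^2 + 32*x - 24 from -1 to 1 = 48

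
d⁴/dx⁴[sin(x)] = sin(x)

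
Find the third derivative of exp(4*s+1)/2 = 32*exp(4*s + 1)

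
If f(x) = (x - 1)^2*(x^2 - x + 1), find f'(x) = 4*x^3 - 9*x^2 + 8*x - 3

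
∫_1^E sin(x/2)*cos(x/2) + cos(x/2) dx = -(sin(1/2) + 1)^2 + (sin(E/2) + 1)^2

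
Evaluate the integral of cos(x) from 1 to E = -sin(1) + sin(E)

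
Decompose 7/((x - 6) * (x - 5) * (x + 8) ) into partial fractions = 1/(26*(x + 8)) - 7/(13*(x - 5)) + 1/(2*(x - 6))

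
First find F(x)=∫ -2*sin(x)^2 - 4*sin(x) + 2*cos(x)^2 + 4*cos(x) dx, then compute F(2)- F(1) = -(cos(1) + sin(1) + 2)^2 + (cos(2) + sin(2) + 2)^2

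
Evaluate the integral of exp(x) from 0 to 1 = -1 + E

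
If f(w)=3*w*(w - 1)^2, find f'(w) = 9*w^2 - 12*w + 3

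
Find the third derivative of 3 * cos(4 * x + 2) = 192*sin(4*x + 2)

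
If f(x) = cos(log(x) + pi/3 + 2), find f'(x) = -sin(log(x) + pi/3 + 2)/x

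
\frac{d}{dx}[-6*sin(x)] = -6*cos(x)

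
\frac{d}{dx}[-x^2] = -2*x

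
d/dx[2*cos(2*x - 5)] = -4*sin(2*x - 5)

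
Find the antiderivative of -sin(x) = cos(x) + C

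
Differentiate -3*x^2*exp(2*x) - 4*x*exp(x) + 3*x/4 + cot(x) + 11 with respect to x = -6*x^2*exp(2*x) - 6*x*exp(2*x) - 4*x*exp(x) - 4*exp(x) - cot(x)^2 - 1/4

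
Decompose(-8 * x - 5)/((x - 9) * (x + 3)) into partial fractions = -19/(12*(x + 3)) - 77/(12*(x - 9))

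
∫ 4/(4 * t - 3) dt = log(9 - 12*t) + C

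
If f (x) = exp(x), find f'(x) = exp(x)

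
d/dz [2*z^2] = 4*z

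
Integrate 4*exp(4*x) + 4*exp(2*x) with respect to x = (exp(2*x) + 1)^2 + C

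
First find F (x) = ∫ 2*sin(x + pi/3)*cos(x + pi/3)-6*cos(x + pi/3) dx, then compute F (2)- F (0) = -(-3 + sqrt(3)/2)^2 + (-3 + sin(pi/3 + 2))^2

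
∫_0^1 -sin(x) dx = -1 + cos(1)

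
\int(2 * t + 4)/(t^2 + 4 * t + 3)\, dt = log((t + 2)^2 - 1) + C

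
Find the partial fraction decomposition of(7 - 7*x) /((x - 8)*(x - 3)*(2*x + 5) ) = 14/(33*(2*x + 5)) + 14/(55*(x - 3)) - 7/(15*(x - 8))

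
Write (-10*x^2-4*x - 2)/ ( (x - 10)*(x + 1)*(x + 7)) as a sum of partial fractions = -232/(51*(x + 7)) + 4/(33*(x + 1)) - 1042/(187*(x - 10))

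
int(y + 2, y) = y^2/2 + 2*y + C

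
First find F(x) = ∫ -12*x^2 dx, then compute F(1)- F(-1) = -8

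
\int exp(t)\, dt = exp(t) + C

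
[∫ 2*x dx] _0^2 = 4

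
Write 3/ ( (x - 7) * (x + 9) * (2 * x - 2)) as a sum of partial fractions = 3/(320*(x + 9)) - 1/(40*(x - 1)) + 1/(64*(x - 7))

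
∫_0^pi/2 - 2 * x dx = -pi^2/4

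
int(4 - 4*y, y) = -2*y^2 + 4*y + C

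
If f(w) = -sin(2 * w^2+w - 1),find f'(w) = -(4*w + 1)*cos(2*w^2 + w - 1)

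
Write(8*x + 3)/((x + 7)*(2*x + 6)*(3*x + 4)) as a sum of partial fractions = -69/(170*(3*x + 4)) - 53/(136*(x + 7)) + 21/(40*(x + 3))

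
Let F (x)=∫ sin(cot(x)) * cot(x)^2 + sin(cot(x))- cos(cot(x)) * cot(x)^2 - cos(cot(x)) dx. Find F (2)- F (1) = sqrt(2)*(-sin(1/tan(1) + pi/4) + sin(1/tan(2) + pi/4))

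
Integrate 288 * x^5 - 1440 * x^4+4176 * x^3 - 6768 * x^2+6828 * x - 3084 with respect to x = 48*x^6 - 288*x^5 + 1044*x^4 - 2256*x^3 + 3414*x^2 - 3084*x + C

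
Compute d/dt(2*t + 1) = 2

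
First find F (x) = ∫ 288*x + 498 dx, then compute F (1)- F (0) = 642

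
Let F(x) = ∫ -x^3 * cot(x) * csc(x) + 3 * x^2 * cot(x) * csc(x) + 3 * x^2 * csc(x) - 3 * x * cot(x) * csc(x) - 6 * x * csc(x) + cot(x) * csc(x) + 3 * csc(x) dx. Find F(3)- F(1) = 8*csc(3)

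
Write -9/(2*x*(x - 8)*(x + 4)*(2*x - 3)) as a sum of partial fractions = 12/(143*(2*x - 3)) + 3/(352*(x + 4)) - 3/(832*(x - 8)) - 3/(64*x)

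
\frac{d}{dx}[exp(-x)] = -exp(-x)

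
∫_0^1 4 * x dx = 2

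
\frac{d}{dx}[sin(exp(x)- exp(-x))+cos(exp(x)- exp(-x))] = sqrt(2)*(exp(2*x) + 1)*exp(-x)*cos(exp(x) + pi/4 - exp(-x))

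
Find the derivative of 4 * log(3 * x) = 4/x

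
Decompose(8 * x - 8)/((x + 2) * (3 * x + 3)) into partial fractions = 8/(x + 2) - 16/(3*(x + 1))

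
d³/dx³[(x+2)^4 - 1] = 24*x + 48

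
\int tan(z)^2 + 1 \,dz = tan(z) + C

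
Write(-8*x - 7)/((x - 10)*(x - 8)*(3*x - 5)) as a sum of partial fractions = -183/(475*(3*x - 5)) + 71/(38*(x - 8)) - 87/(50*(x - 10))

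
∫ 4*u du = 2*u^2 + C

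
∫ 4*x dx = 2*x^2 + C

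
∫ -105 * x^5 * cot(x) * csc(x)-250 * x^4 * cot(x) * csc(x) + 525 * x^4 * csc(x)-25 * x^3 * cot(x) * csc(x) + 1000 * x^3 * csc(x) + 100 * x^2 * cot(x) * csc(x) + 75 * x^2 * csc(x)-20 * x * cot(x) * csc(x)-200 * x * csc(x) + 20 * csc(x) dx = 5*x*(3*x^2 + 5*x - 2)*(7*x^2 + 5*x - 2)*csc(x) + C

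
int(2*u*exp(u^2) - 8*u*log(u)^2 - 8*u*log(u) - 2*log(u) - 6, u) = -4*u^2*log(u)^2 - 2*u*log(u) - 4*u + exp(u^2) + C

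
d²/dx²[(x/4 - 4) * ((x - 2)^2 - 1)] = 3*x/2 - 10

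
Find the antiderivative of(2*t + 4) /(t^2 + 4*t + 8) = log((t + 2)^2 + 4) + C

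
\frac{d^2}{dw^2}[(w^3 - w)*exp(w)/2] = w^3*exp(w)/2 + 3*w^2*exp(w) + 5*w*exp(w)/2 - exp(w)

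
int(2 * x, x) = x^2 + C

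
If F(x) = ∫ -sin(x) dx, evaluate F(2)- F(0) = -1 + cos(2)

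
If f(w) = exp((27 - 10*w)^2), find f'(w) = 200*w*exp(100*w^2 - 540*w + 729) - 540*exp(100*w^2 - 540*w + 729)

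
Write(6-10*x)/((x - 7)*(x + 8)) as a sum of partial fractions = -86/(15*(x + 8)) - 64/(15*(x - 7))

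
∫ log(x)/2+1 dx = x*(log(x) + 1)/2 + C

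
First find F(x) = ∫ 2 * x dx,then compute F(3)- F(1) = 8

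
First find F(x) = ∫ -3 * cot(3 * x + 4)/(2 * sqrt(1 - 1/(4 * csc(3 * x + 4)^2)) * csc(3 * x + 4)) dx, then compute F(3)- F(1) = -asec(2*csc(7)) + asec(2*csc(13))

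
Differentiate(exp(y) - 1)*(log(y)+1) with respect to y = (y*exp(y)*log(y) + y*exp(y) + exp(y) - 1)/y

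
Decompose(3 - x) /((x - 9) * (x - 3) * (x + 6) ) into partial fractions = 1/(15*(x + 6)) - 1/(15*(x - 9))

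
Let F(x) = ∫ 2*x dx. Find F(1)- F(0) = 1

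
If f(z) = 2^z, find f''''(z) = 2^z*log(2)^4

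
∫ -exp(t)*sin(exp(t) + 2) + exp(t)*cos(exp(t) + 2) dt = sqrt(2)*sin(exp(t) + pi/4 + 2) + C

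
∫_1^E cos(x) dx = -sin(1) + sin(E)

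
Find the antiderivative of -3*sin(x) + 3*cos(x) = 3*sqrt(2)*sin(x + pi/4) + C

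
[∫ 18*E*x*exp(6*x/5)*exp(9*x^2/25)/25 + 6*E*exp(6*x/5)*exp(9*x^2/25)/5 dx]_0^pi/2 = -E + exp((3*pi/10 + 1)^2)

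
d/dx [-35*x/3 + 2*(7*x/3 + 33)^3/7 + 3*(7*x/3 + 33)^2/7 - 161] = 98*x^2/9 + 938*x/3 + 6697/3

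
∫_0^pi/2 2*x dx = pi^2/4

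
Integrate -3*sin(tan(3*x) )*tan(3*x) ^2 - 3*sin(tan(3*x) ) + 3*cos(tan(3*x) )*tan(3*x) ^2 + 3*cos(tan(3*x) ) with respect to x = sqrt(2)*sin(tan(3*x) + pi/4) + C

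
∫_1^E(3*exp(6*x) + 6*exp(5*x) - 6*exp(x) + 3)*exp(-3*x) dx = -(-exp(-1) + 1 + E)^3 + (-exp(-E) + 1 + exp(E))^3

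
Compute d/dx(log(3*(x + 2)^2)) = 2/(x + 2)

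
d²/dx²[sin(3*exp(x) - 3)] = -9*exp(2*x)*sin(3*exp(x) - 3) + 3*exp(x)*cos(3*exp(x) - 3)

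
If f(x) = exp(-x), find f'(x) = -exp(-x)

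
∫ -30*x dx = -15*x^2 + C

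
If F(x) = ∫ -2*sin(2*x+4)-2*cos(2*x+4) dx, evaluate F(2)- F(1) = -sin(8) - cos(6) + sin(6) + cos(8)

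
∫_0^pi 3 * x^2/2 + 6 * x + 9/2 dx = -2 + (1 + pi)^2*(pi/2 + 2)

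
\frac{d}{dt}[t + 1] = 1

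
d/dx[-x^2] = -2*x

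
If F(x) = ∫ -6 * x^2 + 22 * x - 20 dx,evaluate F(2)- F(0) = -12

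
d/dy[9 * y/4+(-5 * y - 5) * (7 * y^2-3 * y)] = -105*y^2 - 40*y + 69/4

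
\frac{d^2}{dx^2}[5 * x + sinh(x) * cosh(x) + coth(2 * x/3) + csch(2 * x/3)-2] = (8*cosh(2*x/3) + 35*cosh(4*x/3)/4 - 27*cosh(8*x/3)/4 + 9*cosh(4*x)/4 + 15/4)/(9*sinh(2*x/3)^3)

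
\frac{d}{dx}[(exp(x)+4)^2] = 2*exp(2*x) + 8*exp(x)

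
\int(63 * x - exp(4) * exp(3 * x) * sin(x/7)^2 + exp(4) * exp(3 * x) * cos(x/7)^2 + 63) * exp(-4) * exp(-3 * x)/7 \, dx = (-6*x + exp(3*x + 4)*sin(2*x/7) - 8)*exp(-3*x - 4)/2 + C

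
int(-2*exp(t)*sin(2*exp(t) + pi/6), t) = cos(2*exp(t) + pi/6) + C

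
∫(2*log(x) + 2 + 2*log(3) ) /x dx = (log(3*x) + 2)*log(3*x) + C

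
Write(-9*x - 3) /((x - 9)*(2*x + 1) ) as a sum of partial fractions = -3/(19*(2*x + 1)) - 84/(19*(x - 9))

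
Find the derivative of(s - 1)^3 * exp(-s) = (-s^3 + 6*s^2 - 9*s + 4)*exp(-s)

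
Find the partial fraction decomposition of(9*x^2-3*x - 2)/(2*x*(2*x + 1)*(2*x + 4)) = -7/(12*(2*x + 1)) + 5/(3*(x + 2)) - 1/(4*x)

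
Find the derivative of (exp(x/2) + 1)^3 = 3*exp(3*x/2)/2 + 3*exp(x/2)/2 + 3*exp(x)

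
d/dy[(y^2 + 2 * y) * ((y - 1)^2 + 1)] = 4*y^3 - 4*y + 4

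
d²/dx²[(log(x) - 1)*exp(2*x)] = (4*x^2*exp(2*x)*log(x) - 4*x^2*exp(2*x) + 4*x*exp(2*x) - exp(2*x))/x^2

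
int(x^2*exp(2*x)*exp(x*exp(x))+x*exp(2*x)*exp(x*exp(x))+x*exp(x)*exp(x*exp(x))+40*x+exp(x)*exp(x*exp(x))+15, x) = x*(20*x + exp(x*(exp(x) + 1)) + 15) + C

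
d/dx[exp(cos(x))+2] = -exp(cos(x))*sin(x)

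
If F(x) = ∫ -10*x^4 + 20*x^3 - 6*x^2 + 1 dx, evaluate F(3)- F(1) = -134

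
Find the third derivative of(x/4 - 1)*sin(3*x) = -27*x*cos(3*x)/4 - 27*sin(3*x)/4 + 27*cos(3*x)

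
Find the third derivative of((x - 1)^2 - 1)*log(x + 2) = (2*x^2 + 14*x + 36)/(x^3 + 6*x^2 + 12*x + 8)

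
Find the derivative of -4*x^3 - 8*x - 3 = -12*x^2 - 8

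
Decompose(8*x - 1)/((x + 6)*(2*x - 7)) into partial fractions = 54/(19*(2*x - 7)) + 49/(19*(x + 6))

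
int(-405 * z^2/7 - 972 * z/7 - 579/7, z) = -135*z^3/7 - 486*z^2/7 - 579*z/7 + C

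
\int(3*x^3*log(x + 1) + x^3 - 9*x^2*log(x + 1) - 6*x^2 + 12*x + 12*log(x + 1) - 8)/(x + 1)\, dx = (x - 2)^3*log(x + 1) + C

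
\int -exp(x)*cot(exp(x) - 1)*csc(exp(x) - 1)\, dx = csc(exp(x) - 1) + C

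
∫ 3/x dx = 3*log(x) + C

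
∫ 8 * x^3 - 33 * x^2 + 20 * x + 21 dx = 2*x^4 - 11*x^3 + 10*x^2 + 21*x + C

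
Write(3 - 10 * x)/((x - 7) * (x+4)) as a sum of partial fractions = -43/(11*(x + 4)) - 67/(11*(x - 7))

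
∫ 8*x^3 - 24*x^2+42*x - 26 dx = 2*x^4 - 8*x^3 + 21*x^2 - 26*x + C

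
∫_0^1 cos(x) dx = sin(1)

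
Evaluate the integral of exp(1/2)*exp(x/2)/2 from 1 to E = -E + exp(1/2 + E/2)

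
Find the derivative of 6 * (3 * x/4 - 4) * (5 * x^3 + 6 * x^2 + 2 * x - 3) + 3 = 90*x^3 - 279*x^2 - 270*x - 123/2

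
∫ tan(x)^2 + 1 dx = tan(x) + C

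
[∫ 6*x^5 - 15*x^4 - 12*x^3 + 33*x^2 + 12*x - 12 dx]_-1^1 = -8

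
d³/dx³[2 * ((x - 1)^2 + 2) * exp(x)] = 2*x^2*exp(x) + 8*x*exp(x) + 6*exp(x)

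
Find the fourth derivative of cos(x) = cos(x)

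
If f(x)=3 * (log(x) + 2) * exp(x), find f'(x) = (3*x*exp(x)*log(x) + 6*x*exp(x) + 3*exp(x))/x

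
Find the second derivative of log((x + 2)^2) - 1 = -2/(x^2 + 4*x + 4)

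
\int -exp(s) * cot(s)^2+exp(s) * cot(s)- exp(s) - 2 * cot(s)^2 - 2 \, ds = (exp(s) + 2)*cot(s) + C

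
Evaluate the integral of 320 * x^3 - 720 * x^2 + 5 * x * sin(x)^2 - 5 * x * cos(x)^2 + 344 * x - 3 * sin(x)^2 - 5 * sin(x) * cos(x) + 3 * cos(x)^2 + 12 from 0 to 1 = 24 - sin(2)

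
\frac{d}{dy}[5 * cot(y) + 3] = -5/sin(y)^2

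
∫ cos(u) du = sin(u) + C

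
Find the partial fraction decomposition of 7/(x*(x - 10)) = 7/(10*(x - 10)) - 7/(10*x)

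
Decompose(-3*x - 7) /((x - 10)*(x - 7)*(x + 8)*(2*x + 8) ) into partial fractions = -17/(2160*(x + 8)) + 5/(1232*(x + 4)) + 14/(495*(x - 7)) - 37/(1512*(x - 10))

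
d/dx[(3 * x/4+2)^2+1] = 9*x/8 + 3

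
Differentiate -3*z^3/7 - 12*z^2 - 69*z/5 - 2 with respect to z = -9*z^2/7 - 24*z - 69/5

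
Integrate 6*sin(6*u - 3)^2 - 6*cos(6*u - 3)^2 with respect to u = -sin(12*u - 6)/2 + C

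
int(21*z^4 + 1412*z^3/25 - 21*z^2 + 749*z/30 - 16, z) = 21*z^5/5 + 353*z^4/25 - 7*z^3 + 749*z^2/60 - 16*z + C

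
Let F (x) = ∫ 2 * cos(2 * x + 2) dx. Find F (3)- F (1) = -sin(4) + sin(8)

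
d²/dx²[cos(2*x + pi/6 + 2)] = -4*cos(2*x + pi/6 + 2)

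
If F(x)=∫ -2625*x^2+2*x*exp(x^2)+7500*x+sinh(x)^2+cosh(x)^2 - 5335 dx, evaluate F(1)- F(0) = -2461 + sinh(2)/2 + E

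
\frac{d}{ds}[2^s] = 2^s*log(2)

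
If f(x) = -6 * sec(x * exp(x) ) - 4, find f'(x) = -6*(x + 1)*exp(x)*sin(x*exp(x))/cos(x*exp(x))^2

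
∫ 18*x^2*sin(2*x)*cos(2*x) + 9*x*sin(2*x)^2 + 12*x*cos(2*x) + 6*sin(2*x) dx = 3*x*(3*x*sin(2*x) + 4)*sin(2*x)/2 + C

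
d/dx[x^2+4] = 2*x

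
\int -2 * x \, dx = -x^2 + C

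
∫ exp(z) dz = exp(z) + C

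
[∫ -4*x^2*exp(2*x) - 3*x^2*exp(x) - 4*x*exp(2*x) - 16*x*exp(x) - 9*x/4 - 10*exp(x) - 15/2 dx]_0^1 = -2*(E + 11/4)^2 - 2*E + 13/2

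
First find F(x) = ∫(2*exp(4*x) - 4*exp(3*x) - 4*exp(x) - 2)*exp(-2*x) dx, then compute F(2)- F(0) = -4 + (-2 - exp(-2) + exp(2))^2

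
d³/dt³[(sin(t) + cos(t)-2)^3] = -27*sqrt(2)*sin(3*t + pi/4)/2 + 48*cos(2*t) - 27*sqrt(2)*cos(t + pi/4)/2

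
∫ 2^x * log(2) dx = 2^x + C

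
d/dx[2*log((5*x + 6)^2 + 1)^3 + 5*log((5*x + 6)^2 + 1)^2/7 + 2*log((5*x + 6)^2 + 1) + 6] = (2100*x*log(25*x^2 + 60*x + 37)^2 + 500*x*log(25*x^2 + 60*x + 37) + 700*x + 2520*log(25*x^2 + 60*x + 37)^2 + 600*log(25*x^2 + 60*x + 37) + 840)/(175*x^2 + 420*x + 259)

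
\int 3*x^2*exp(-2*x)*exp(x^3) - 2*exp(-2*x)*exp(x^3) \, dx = exp(x*(x^2 - 2)) + C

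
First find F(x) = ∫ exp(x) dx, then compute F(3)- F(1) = -E + exp(3)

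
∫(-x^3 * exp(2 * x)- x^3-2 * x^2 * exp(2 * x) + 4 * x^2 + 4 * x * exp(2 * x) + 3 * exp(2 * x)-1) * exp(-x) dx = 2*(-x^3 + x^2 + 2*x + 1)*sinh(x) + C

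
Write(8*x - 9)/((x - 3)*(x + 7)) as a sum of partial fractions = 13/(2*(x + 7)) + 3/(2*(x - 3))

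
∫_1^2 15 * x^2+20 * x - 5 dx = 60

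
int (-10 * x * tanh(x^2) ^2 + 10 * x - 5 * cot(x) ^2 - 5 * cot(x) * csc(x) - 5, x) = 5*tanh(x^2) + 5/tan(x) + 5/sin(x) + C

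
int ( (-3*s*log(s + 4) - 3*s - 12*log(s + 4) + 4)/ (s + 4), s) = (4 - 3*s)*log(s + 4) + C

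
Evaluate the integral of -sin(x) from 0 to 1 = -1 + cos(1)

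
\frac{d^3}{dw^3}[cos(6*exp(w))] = 6*(36*exp(2*w)*sin(6*exp(w)) - 18*exp(w)*cos(6*exp(w)) - sin(6*exp(w)))*exp(w)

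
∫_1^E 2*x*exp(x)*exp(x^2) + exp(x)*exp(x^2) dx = -exp(2) + exp(E + exp(2))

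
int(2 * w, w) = w^2 + C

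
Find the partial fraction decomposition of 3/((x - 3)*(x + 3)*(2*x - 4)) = 1/(20*(x + 3)) - 3/(10*(x - 2)) + 1/(4*(x - 3))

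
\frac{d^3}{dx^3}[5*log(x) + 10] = 10/x^3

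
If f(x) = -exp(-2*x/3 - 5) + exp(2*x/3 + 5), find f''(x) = (4*exp(4*x/3 + 10) - 4)*exp(-2*x/3 - 5)/9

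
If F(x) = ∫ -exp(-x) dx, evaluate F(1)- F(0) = -1 + exp(-1)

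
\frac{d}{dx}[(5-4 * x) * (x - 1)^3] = -16*x^3 + 51*x^2 - 54*x + 19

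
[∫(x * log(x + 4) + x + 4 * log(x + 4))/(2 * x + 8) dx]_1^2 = -log(5)/2 + log(6)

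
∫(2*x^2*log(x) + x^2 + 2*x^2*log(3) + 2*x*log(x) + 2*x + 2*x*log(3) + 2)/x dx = ((x + 1)^2 + 1)*log(3*x) + C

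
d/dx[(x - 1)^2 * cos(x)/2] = -x^2*sin(x)/2 + x*sin(x) + x*cos(x) - sin(x)/2 - cos(x)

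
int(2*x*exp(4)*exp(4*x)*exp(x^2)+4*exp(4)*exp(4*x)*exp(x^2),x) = exp((x + 2)^2) + C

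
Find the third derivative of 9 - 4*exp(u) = -4*exp(u)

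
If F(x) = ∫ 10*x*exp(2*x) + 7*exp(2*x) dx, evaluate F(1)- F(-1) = 4*exp(-2) + 6*exp(2)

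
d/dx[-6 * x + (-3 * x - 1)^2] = 18*x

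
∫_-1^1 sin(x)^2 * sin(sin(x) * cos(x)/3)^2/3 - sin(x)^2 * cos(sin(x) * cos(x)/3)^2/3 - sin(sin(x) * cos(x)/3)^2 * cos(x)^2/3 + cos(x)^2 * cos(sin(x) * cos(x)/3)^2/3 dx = sin(sin(2)/3)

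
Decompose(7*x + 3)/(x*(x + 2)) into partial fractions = 11/(2*(x + 2)) + 3/(2*x)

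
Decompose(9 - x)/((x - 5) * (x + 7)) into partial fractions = -4/(3*(x + 7)) + 1/(3*(x - 5))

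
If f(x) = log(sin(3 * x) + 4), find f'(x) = 3*cos(3*x)/(sin(3*x) + 4)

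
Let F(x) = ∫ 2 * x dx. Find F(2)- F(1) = 3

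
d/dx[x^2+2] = 2*x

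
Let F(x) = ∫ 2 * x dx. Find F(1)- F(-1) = 0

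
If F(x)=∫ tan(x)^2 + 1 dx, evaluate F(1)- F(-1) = 2*tan(1)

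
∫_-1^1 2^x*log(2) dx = 3/2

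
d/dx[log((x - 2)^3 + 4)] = (3*x^2 - 12*x + 12)/(x^3 - 6*x^2 + 12*x - 4)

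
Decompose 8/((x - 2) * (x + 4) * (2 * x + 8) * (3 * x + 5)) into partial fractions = -108/(539*(3*x + 5)) + 25/(441*(x + 4)) + 2/(21*(x + 4)^2) + 1/(99*(x - 2))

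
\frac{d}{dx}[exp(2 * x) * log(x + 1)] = (2*x*exp(2*x)*log(x + 1) + 2*exp(2*x)*log(x + 1) + exp(2*x))/(x + 1)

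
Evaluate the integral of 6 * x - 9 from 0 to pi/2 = -3*pi*(3 - pi/2)/2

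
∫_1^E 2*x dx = -1 + exp(2)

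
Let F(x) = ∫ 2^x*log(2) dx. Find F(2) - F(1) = 2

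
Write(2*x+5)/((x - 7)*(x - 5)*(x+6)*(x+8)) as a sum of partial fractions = 11/(390*(x + 8)) - 7/(286*(x + 6)) - 15/(286*(x - 5)) + 19/(390*(x - 7))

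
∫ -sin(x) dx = cos(x) + C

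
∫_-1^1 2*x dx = 0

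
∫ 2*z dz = z^2 + C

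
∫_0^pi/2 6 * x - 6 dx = -3*pi + 3*pi^2/4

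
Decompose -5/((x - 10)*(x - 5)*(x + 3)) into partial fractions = -5/(104*(x + 3)) + 1/(8*(x - 5)) - 1/(13*(x - 10))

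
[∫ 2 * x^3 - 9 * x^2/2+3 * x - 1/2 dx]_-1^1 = -4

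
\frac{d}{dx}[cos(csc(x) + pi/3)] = sin(csc(x) + pi/3)*cot(x)*csc(x)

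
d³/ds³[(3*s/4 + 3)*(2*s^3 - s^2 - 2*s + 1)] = 36*s + 63/2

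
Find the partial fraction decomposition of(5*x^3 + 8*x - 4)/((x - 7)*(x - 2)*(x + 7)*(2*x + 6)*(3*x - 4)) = 15/(221*(3*x - 4)) - 71/(1008*(x + 7)) + 163/(5200*(x + 3)) - 13/(225*(x - 2)) + 1767/(23800*(x - 7))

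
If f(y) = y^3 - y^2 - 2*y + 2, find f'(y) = 3*y^2 - 2*y - 2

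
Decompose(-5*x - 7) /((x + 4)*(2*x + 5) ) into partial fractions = 11/(3*(2*x + 5)) - 13/(3*(x + 4))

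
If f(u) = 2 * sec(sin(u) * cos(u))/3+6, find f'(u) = 2*(-sin(2*u - sin(2*u)/2) + sin(2*u + sin(2*u)/2))/(3*(cos(sin(2*u)) + 1))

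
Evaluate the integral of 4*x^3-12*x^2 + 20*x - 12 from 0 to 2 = 0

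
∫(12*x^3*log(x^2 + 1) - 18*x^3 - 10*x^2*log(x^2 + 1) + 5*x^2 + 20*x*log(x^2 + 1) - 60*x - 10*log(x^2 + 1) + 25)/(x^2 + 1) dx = (2*log(x^2 + 1) - 5)*(3*x^2 - 5*x + log(x^2 + 1) - 5) + C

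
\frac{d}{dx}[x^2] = 2*x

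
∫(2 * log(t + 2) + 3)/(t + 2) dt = (log(t + 2) + 3)*log(t + 2) + C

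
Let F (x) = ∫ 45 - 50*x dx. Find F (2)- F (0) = -10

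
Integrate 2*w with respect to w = w^2 + C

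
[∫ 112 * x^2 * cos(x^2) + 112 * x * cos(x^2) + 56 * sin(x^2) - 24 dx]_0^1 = -24 + 112*sin(1)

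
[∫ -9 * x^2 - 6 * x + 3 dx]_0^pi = (1 + pi)^2*(3 - 3*pi) - 3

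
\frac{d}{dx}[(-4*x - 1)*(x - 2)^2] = -12*x^2 + 30*x - 12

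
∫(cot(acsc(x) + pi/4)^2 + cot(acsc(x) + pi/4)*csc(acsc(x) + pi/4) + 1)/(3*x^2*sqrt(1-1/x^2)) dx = cot(acsc(x) + pi/4)/3 + csc(acsc(x) + pi/4)/3 + C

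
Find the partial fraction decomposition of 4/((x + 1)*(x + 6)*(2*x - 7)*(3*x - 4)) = -54/(1001*(3*x - 4)) + 32/(2223*(2*x - 7)) - 2/(1045*(x + 6)) + 4/(315*(x + 1))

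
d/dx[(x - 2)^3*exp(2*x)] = 2*x^3*exp(2*x) - 9*x^2*exp(2*x) + 12*x*exp(2*x) - 4*exp(2*x)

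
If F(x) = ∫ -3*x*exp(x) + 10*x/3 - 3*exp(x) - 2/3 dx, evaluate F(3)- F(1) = -9*exp(3) + 3*E + 12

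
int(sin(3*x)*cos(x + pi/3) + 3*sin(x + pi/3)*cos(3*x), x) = sin(3*x)*sin(x + pi/3) + C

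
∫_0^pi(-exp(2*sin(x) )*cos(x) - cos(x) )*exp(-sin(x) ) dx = 0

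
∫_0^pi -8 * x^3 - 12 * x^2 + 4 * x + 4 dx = (-2*pi - 4)*(-pi + pi^3)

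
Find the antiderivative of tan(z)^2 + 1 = tan(z) + C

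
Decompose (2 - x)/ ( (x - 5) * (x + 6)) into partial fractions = -8/(11*(x + 6)) - 3/(11*(x - 5))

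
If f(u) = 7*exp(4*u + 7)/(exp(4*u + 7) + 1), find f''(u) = (112*exp(4*u + 7) - 112*exp(8*u + 14))/(exp(21)*exp(12*u) + 3*exp(14)*exp(8*u) + 3*exp(7)*exp(4*u) + 1)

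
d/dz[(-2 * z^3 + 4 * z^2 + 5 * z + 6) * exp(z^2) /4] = -z^4*exp(z^2) + 2*z^3*exp(z^2) + z^2*exp(z^2) + 5*z*exp(z^2) + 5*exp(z^2)/4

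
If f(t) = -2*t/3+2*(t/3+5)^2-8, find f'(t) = 4*t/9 + 6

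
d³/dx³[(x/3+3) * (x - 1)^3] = 8*x + 12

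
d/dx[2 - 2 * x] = -2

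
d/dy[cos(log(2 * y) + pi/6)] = -sin(log(y) + pi/6 + log(2))/y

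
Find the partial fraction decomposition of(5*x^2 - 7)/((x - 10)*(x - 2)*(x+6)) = 173/(128*(x + 6)) - 13/(64*(x - 2)) + 493/(128*(x - 10))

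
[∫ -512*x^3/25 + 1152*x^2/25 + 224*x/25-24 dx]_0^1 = -232/25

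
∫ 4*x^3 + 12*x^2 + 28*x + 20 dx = x^4 + 4*x^3 + 14*x^2 + 20*x + C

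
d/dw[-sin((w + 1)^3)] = -3*(w + 1)^2*cos(w^3 + 3*w^2 + 3*w + 1)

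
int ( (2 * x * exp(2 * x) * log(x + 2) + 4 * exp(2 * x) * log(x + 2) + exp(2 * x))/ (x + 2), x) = exp(2*x)*log(x + 2) + C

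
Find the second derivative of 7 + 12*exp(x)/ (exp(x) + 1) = (-12*exp(2*x) + 12*exp(x))/(exp(3*x) + 3*exp(2*x) + 3*exp(x) + 1)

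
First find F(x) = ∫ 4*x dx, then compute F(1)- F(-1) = 0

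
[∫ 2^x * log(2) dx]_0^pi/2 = -1 + 2^(pi/2)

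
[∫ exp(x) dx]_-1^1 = E - exp(-1)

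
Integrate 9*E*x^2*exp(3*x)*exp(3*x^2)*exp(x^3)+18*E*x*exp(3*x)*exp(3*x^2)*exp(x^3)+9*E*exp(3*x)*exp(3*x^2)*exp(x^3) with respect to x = 3*exp((x + 1)^3) + C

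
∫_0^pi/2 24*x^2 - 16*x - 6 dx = -4 + (-2 + 2*pi)*(-2 - pi/2 + pi^2/2)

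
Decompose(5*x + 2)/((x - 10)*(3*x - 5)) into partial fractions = -31/(25*(3*x - 5)) + 52/(25*(x - 10))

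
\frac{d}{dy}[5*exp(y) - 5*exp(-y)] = (5*exp(2*y) + 5)*exp(-y)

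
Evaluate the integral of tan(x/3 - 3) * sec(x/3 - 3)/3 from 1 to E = sec(3 - E/3) - sec(8/3)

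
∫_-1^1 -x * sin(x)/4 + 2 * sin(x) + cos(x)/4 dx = cos(1)/2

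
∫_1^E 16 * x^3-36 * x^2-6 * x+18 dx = -16 + (-3*E - 3 + 2*exp(2))^2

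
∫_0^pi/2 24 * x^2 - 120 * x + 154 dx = -(5 - pi)^3 + 2*pi + 125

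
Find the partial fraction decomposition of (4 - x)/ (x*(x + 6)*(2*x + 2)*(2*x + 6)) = -1/(36*(x + 6)) + 7/(72*(x + 3)) - 1/(8*(x + 1)) + 1/(18*x)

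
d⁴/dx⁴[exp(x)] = exp(x)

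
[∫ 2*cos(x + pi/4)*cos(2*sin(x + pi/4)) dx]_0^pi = -2*sin(sqrt(2))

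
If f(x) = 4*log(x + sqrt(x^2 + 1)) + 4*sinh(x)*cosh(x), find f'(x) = 4*(2*x^2*sinh(x)^2 + x^2 + 2*x*sqrt(x^2 + 1)*sinh(x)^2 + x*sqrt(x^2 + 1) + x + sqrt(x^2 + 1) + 2*sinh(x)^2 + 1)/(x^2 + x*sqrt(x^2 + 1) + 1)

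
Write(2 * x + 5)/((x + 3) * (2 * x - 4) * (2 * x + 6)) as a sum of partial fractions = -9/(100*(x + 3)) + 1/(20*(x + 3)^2) + 9/(100*(x - 2))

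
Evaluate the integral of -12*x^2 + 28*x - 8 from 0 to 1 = 2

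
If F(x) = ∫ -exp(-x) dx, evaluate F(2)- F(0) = -1 + exp(-2)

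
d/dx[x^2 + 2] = 2*x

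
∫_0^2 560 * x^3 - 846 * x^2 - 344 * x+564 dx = 424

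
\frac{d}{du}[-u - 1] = -1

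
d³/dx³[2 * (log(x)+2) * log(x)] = (8*log(x) - 4)/x^3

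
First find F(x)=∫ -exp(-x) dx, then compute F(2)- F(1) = -exp(-1) + exp(-2)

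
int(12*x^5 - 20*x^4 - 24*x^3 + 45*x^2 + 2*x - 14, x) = 2*x^6 - 4*x^5 - 6*x^4 + 15*x^3 + x^2 - 14*x + C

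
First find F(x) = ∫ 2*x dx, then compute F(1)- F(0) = 1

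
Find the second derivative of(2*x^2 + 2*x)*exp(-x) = (2*x^2 - 6*x)*exp(-x)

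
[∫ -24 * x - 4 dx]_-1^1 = -8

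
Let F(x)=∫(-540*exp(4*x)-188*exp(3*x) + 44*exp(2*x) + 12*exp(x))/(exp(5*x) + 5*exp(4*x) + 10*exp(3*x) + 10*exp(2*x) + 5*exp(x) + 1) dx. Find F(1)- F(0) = -5*(2*E/(1 + E) + 4*exp(2)/(1 + E)^2)^2 + 8 + 12*E/(1 + E) + 24*exp(2)/(1 + E)^2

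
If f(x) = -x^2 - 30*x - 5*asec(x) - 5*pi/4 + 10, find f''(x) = (-2*x^5 + 4*x^3 + 10*x^2*sqrt(1 - 1/x^2) - 2*x - 5*sqrt(1 - 1/x^2))/(x^5 - 2*x^3 + x)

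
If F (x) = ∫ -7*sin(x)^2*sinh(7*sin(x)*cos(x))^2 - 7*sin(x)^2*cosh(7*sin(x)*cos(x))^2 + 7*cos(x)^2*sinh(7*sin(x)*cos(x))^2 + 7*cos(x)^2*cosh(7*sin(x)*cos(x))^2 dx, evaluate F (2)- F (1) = -sinh(7*sin(2))/2 + sinh(7*sin(4))/2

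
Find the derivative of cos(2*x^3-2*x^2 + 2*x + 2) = 2*(-3*x^2 + 2*x - 1)*sin(2*(x^3 - x^2 + x + 1))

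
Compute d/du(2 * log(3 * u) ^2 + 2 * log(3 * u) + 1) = (4*log(u) + 2 + 4*log(3))/u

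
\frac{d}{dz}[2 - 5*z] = -5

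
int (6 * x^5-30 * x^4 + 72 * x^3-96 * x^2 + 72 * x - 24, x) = x^6 - 6*x^5 + 18*x^4 - 32*x^3 + 36*x^2 - 24*x + C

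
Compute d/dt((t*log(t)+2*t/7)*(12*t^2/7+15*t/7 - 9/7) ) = 36*t^2*log(t)/7 + 156*t^2/49 + 30*t*log(t)/7 + 165*t/49 - 9*log(t)/7 - 81/49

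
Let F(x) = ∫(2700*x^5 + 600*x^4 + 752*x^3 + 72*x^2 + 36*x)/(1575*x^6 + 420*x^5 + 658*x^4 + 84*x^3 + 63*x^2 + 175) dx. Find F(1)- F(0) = 2*log(17)/7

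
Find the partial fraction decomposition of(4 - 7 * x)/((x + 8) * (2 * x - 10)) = -30/(13*(x + 8)) - 31/(26*(x - 5))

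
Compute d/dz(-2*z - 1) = -2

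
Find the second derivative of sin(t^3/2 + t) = -9*t^4*sin(t^3/2 + t)/4 - 3*t^2*sin(t^3/2 + t) + 3*t*cos(t^3/2 + t) - sin(t^3/2 + t)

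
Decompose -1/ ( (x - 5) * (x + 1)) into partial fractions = 1/(6*(x + 1)) - 1/(6*(x - 5))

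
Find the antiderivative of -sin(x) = cos(x) + C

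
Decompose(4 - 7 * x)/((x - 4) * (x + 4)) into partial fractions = -4/(x + 4) - 3/(x - 4)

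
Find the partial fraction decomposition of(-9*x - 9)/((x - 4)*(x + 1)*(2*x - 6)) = 9/(2*(x - 3)) - 9/(2*(x - 4))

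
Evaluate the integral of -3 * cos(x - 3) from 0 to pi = -6*sin(3)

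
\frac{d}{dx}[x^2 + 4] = 2*x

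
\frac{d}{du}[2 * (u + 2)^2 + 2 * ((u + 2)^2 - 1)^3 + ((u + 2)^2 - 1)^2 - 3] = 12*u^5 + 120*u^4 + 460*u^3 + 840*u^2 + 732*u + 248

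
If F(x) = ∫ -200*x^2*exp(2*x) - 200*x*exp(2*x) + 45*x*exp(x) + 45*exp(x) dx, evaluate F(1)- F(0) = -4*(2 - 5*E)^2 - 35*E + 16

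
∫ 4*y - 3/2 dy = 2*y^2 - 3*y/2 + C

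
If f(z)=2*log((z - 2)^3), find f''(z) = -6/(z^2 - 4*z + 4)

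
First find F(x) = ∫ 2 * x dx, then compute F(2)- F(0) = 4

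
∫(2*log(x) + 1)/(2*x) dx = (log(x) + 1)*log(x)/2 + C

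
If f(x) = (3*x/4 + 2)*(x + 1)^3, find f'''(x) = 18*x + 51/2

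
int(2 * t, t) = t^2 + C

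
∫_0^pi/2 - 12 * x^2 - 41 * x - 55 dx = -4*(pi + 4)^2 - pi^3/2 - 9*pi^2/8 + 9*pi/2 + 64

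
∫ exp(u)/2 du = exp(u)/2 + C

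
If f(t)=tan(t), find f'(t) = cos(t)^(-2)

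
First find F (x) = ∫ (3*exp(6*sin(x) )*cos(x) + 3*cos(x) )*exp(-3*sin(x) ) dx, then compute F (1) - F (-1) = -2*exp(-3*sin(1)) + 2*exp(3*sin(1))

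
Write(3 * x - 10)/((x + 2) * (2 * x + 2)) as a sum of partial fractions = 8/(x + 2) - 13/(2*(x + 1))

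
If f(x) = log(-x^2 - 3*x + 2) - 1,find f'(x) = (2*x + 3)/(x^2 + 3*x - 2)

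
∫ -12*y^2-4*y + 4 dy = -4*y^3 - 2*y^2 + 4*y + C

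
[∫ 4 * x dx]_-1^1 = 0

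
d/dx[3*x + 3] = 3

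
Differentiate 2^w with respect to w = 2^w*log(2)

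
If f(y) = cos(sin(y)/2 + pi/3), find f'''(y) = 3*sin(y)*cos(y)*cos(sin(y)/2 + pi/3)/4 + sin(sin(y)/2 + pi/3)*cos(y)^3/8 + sin(sin(y)/2 + pi/3)*cos(y)/2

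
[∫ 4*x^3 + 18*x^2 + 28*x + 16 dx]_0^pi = -8 + (1 + (1 + pi)^2)*(2 + pi)^2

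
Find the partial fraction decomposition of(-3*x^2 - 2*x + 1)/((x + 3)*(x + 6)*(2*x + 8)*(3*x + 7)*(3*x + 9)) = -36/(55*(3*x + 7)) - 95/(1188*(x + 6)) + 13/(20*(x + 4)) - 19/(54*(x + 3)) + 5/(9*(x + 3)^2)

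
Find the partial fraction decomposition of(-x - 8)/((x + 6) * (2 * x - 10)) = 1/(11*(x + 6)) - 13/(22*(x - 5))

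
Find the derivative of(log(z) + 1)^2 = (2*log(z) + 2)/z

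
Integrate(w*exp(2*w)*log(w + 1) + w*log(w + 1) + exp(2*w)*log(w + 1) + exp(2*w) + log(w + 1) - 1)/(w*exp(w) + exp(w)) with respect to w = 2*log(w + 1)*sinh(w) + C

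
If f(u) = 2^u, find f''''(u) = 2^u*log(2)^4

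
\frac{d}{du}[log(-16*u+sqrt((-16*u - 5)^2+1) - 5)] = (256*u - 16*sqrt(256*u^2 + 160*u + 26) + 80)/(256*u^2 - 16*u*sqrt(256*u^2 + 160*u + 26) + 160*u - 5*sqrt(256*u^2 + 160*u + 26) + 26)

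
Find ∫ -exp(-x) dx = exp(-x) + C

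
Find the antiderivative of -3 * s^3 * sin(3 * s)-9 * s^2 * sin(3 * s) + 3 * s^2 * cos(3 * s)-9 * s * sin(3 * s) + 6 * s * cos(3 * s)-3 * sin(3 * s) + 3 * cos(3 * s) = (s + 1)^3*cos(3*s) + C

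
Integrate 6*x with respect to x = 3*x^2 + C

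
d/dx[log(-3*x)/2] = 1/(2*x)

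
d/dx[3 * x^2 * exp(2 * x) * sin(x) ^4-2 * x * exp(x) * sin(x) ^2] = 6*x^2*exp(2*x)*sin(x)^4 + 12*x^2*exp(2*x)*sin(x)^3*cos(x) + 6*x*exp(2*x)*sin(x)^4 - 2*x*exp(x)*sin(x)^2 - 2*x*exp(x)*sin(2*x) - 2*exp(x)*sin(x)^2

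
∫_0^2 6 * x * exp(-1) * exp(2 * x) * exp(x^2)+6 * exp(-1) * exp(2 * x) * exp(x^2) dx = -3*exp(-1) + 3*exp(7)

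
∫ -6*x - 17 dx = -3*x^2 - 17*x + C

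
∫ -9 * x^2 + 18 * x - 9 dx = -3*x^3 + 9*x^2 - 9*x + C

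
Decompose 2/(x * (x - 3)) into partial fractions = 2/(3*(x - 3)) - 2/(3*x)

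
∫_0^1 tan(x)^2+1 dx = tan(1)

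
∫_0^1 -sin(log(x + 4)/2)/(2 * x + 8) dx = -cos(log(2)) + cos(log(5)/2)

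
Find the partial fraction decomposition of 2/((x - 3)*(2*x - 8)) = -1/(x - 3) + 1/(x - 4)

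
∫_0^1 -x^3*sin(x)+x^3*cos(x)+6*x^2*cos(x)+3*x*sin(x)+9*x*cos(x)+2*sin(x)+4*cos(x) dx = -1 + 8*cos(1) + 8*sin(1)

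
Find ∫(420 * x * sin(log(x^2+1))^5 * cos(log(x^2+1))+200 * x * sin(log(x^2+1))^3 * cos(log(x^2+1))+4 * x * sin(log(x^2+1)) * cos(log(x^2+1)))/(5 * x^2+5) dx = 7*sin(log(x^2 + 1))^6 + 5*sin(log(x^2 + 1))^4 + sin(log(x^2 + 1))^2/5 + C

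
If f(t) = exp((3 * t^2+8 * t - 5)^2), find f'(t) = 36*t^3*exp(9*t^4 + 48*t^3 + 34*t^2 - 80*t + 25) + 144*t^2*exp(9*t^4 + 48*t^3 + 34*t^2 - 80*t + 25) + 68*t*exp(9*t^4 + 48*t^3 + 34*t^2 - 80*t + 25) - 80*exp(9*t^4 + 48*t^3 + 34*t^2 - 80*t + 25)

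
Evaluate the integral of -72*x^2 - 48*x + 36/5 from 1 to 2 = -1164/5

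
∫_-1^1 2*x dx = 0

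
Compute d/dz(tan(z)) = cos(z)^(-2)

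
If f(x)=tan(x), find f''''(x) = 24*tan(x)^5 + 40*tan(x)^3 + 16*tan(x)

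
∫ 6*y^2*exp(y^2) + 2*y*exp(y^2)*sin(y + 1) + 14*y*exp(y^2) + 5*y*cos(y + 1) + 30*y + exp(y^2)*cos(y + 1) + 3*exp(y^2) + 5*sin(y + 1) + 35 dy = (5*y + exp(y^2))*(3*y + sin(y + 1) + 7) + C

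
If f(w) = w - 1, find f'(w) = 1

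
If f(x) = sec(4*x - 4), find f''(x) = 32*tan(4*x - 4)^2*sec(4*x - 4) + 16*sec(4*x - 4)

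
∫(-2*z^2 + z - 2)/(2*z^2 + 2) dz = -z + log(z^2 + 1)/4 + C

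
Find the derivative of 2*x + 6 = 2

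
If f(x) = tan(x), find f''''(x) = 24*tan(x)^5 + 40*tan(x)^3 + 16*tan(x)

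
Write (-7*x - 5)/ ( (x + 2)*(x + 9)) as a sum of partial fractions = -58/(7*(x + 9)) + 9/(7*(x + 2))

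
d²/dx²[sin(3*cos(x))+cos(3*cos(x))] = -3*sqrt(2)*(3*sin(x)^2*sin(3*cos(x) + pi/4) + cos(x)*cos(3*cos(x) + pi/4))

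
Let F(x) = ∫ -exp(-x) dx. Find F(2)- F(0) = -1 + exp(-2)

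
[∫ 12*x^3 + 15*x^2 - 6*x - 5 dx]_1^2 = 66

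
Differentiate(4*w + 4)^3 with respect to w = 192*w^2 + 384*w + 192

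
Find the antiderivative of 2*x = x^2 + C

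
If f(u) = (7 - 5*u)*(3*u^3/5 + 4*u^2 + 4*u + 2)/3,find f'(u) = -4*u^3 - 79*u^2/5 + 16*u/3 + 6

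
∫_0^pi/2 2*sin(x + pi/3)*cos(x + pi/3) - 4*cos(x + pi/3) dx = 9/4 - (-2 + sqrt(3)/2)^2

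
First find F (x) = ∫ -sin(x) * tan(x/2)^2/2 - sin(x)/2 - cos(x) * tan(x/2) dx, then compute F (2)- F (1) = -sin(2)*tan(1) + sin(1)*tan(1/2)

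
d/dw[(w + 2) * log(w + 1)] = (w*log(w + 1) + w + log(w + 1) + 2)/(w + 1)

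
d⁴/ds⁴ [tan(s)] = 24*tan(s)^5 + 40*tan(s)^3 + 16*tan(s)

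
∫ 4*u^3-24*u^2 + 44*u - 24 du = u^4 - 8*u^3 + 22*u^2 - 24*u + C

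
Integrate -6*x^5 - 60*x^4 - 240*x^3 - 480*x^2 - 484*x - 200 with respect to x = -x^6 - 12*x^5 - 60*x^4 - 160*x^3 - 242*x^2 - 200*x + C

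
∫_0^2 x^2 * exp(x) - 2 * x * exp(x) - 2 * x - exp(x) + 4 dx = 1 - exp(2)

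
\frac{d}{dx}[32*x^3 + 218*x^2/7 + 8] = 96*x^2 + 436*x/7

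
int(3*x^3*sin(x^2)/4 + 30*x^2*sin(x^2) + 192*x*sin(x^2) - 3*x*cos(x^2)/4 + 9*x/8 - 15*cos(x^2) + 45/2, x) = (2*cos(x^2) - 3)*(-9*x/2 - 3*(x + 8)^2/16 - 36) + C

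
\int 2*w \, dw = w^2 + C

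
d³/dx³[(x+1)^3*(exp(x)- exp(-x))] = (x^3*exp(2*x) + x^3 + 12*x^2*exp(2*x) - 6*x^2 + 39*x*exp(2*x) + 3*x + 34*exp(2*x) + 4)*exp(-x)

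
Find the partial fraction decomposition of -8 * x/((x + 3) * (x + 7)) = -14/(x + 7) + 6/(x + 3)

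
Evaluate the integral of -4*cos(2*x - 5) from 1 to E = 2*sin(5 - 2*E) - 2*sin(3)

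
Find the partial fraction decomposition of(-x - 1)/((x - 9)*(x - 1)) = 1/(4*(x - 1)) - 5/(4*(x - 9))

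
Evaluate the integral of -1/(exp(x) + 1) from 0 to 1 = -log(2) + log(exp(-1) + 1)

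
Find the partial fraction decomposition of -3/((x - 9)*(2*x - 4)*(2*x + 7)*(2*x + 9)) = 1/(117*(2*x + 9)) - 3/(275*(2*x + 7)) + 3/(2002*(x - 2)) - 1/(3150*(x - 9))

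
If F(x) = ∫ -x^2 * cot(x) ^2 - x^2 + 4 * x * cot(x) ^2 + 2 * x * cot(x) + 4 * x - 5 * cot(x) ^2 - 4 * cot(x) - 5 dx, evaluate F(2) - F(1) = -2*cot(1) + cot(2)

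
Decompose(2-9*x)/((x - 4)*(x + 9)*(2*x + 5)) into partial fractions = -98/(169*(2*x + 5)) + 83/(169*(x + 9)) - 34/(169*(x - 4))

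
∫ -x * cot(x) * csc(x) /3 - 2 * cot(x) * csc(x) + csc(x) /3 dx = (x/3 + 2)*csc(x) + C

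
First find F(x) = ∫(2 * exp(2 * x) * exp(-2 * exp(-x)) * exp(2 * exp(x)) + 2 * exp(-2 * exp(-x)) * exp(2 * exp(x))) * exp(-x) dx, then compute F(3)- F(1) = -exp(-2*exp(-1) + 2*E) + exp(-2*exp(-3) + 2*exp(3))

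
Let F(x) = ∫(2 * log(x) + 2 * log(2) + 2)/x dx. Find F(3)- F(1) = -(log(2) + 1)^2 + (1 + log(6))^2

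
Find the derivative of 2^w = 2^w*log(2)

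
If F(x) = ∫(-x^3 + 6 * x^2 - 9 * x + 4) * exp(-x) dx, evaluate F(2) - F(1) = exp(-2)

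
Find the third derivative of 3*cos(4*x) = 192*sin(4*x)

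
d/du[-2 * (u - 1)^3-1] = -6*u^2 + 12*u - 6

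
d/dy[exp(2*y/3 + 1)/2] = exp(2*y/3 + 1)/3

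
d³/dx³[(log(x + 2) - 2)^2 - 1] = (4*log(x + 2) - 14)/(x^3 + 6*x^2 + 12*x + 8)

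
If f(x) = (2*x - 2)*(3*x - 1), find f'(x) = 12*x - 8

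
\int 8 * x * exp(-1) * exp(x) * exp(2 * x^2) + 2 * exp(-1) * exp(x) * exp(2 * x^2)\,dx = 2*exp(2*x^2 + x - 1) + C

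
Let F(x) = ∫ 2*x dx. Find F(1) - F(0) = 1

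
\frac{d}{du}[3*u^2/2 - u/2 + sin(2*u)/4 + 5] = 3*u - sin(u)^2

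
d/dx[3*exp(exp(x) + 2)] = 3*exp(x + exp(x) + 2)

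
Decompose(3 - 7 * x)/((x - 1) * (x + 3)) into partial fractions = -6/(x + 3) - 1/(x - 1)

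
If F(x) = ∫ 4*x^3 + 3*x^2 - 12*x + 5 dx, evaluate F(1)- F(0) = 1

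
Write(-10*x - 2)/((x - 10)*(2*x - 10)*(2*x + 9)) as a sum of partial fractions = 86/(551*(2*x + 9)) + 26/(95*(x - 5)) - 51/(145*(x - 10))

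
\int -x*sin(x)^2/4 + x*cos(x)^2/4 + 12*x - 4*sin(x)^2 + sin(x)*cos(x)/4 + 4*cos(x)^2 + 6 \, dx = 6*x^2 + x*sin(2*x)/8 + 6*x + 2*sin(2*x) + C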